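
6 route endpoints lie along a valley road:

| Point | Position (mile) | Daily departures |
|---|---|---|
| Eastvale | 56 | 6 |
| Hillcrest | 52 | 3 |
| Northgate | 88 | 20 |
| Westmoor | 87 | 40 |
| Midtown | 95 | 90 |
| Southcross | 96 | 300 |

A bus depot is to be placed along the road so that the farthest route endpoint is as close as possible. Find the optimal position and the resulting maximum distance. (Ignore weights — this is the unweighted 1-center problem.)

The 1-center on a line is the midpoint of the two extreme points: leftmost at 52, rightmost at 96.
Optimal location = (52 + 96)/2 = 74; maximum distance = (96 − 52)/2 = 22.

location 74, max distance 22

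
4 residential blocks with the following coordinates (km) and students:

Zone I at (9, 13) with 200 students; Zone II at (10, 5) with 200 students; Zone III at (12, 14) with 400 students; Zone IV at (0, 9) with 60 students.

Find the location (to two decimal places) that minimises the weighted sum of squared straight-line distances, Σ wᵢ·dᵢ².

The minimiser of Σwᵢ‖p−pᵢ‖² is the weighted centroid p* = (Σwᵢpᵢ)/(Σwᵢ).
Σwᵢ = 860.
Σwᵢxᵢ = 200·9 + 200·10 + 400·12 + 60·0 = 8600.
Σwᵢyᵢ = 200·13 + 200·5 + 400·14 + 60·9 = 9740.
x* = 8600/860 = 10.00, y* = 9740/860 = 11.33.

(10.00, 11.33)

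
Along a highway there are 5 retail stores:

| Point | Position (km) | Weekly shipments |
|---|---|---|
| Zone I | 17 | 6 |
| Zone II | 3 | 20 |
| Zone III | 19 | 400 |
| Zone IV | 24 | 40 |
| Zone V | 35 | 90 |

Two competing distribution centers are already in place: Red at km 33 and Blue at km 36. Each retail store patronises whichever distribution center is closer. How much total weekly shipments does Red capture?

466

The indifferent point is the midpoint (33+36)/2 = 34.5; retail stores left of it (closer to Red at 33) go to Red, those right go to Blue.
  Zone II at 3 (w=20) → Red
  Zone I at 17 (w=6) → Red
  Zone III at 19 (w=400) → Red
  Zone IV at 24 (w=40) → Red
  Zone V at 35 (w=90) → Blue
Red captures 466; Blue captures 90.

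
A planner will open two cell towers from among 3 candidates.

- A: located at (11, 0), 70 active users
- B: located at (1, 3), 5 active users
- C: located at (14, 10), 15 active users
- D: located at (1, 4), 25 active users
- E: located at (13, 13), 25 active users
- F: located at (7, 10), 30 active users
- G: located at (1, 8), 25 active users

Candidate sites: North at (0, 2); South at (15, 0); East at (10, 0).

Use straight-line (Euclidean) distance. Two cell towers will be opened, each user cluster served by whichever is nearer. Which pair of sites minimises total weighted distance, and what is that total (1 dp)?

{North, East}, total 1093.3

Evaluate every pair (each demand assigned to the nearer of the two):
  {North, East}: total = 1093.3
  {North, South}: total = 1293.5
  {South, East}: total = 1457.5
Best pair: {North, East} with total 1093.3.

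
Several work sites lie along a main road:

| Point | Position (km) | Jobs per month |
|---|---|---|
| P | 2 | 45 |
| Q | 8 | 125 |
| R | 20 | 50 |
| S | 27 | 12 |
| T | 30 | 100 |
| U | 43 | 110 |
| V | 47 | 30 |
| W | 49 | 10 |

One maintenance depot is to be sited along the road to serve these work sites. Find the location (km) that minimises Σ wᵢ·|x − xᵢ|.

For a sum of weighted absolute distances on a line, the optimum is the weighted median (not the mean). Total weight W = 482; half-weight = 241.
Sort by position and accumulate weight:
  km 2 (P, w=45) → cum 45
  km 8 (Q, w=125) → cum 170
  km 20 (R, w=50) → cum 220
  km 27 (S, w=12) → cum 232
  km 30 (T, w=100) → cum 332  ≥ 241 → median here
  km 43 (U, w=110) → cum 442
  km 47 (V, w=30) → cum 472
  km 49 (W, w=10) → cum 482
Optimal location: km 30.

x = 30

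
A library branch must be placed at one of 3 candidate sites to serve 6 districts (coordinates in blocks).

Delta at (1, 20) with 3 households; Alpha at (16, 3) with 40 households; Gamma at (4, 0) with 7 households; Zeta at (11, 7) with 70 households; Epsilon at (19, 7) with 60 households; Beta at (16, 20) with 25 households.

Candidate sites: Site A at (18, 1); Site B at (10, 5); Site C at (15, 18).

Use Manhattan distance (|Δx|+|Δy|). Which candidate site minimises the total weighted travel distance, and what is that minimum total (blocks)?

Total weighted distance at each candidate:
  Site A (18, 1): total = 2228
  Site B (10, 5): total = 1864
  Site C (15, 18): total = 2916
Minimum is at Site B with total 1864 blocks.

Site B, total 1864 blocks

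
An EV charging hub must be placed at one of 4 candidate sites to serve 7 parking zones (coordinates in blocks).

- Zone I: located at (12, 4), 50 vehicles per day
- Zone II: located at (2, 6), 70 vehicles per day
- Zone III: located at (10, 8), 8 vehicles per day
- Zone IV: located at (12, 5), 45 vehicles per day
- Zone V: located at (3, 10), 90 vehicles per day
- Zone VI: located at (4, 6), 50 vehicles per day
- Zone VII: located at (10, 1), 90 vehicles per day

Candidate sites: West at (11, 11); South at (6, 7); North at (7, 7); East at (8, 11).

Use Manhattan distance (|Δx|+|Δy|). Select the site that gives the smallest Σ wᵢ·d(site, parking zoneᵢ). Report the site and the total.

Total weighted distance at each candidate:
  West (11, 11): total = 4127
  South (6, 7): total = 2790
  North (7, 7): total = 2807
  East (8, 11): total = 3880
Minimum is at South with total 2790 blocks.

South, total 2790 blocks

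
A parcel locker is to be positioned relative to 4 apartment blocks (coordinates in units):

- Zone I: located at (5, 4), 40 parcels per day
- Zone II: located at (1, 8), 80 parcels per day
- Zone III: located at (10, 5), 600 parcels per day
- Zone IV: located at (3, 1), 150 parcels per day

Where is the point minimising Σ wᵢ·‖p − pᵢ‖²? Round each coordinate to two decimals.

The minimiser of Σwᵢ‖p−pᵢ‖² is the weighted centroid p* = (Σwᵢpᵢ)/(Σwᵢ).
Σwᵢ = 870.
Σwᵢxᵢ = 40·5 + 80·1 + 600·10 + 150·3 = 6730.
Σwᵢyᵢ = 40·4 + 80·8 + 600·5 + 150·1 = 3950.
x* = 6730/870 = 7.74, y* = 3950/870 = 4.54.

(7.74, 4.54)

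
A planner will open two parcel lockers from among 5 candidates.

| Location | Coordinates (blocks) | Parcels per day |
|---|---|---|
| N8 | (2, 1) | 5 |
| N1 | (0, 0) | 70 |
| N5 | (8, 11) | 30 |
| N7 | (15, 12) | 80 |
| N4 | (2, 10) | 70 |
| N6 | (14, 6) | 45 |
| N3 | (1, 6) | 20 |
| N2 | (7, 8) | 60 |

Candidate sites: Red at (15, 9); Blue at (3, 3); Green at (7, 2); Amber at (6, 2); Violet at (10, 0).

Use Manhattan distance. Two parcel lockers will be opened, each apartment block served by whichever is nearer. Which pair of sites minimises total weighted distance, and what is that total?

Evaluate every pair (each demand assigned to the nearer of the two):
  {Red, Blue}: total = 2325
  {Red, Amber}: total = 2715
  {Red, Green}: total = 2820
  {Red, Violet}: total = 3255
  {Blue, Green}: total = 3690
  {Blue, Violet}: total = 3835
  {Blue, Amber}: total = 3905
  {Amber, Violet}: total = 4165
  {Green, Amber}: total = 4200
  {Green, Violet}: total = 4240
Best pair: {Red, Blue} with total 2325.

{Red, Blue}, total 2325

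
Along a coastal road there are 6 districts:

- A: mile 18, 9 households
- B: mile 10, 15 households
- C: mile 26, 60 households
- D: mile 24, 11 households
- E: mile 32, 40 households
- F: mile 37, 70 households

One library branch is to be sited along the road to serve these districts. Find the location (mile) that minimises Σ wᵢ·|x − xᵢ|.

For a sum of weighted absolute distances on a line, the optimum is the weighted median (not the mean). Total weight W = 205; half-weight = 102.5.
Sort by position and accumulate weight:
  mile 10 (B, w=15) → cum 15
  mile 18 (A, w=9) → cum 24
  mile 24 (D, w=11) → cum 35
  mile 26 (C, w=60) → cum 95
  mile 32 (E, w=40) → cum 135  ≥ 102.5 → median here
  mile 37 (F, w=70) → cum 205
Optimal location: mile 32.

x = 32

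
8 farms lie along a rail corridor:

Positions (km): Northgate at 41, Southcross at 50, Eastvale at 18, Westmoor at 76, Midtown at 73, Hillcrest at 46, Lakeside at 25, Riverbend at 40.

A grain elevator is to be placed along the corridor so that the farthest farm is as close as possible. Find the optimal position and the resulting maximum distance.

location 47, max distance 29

The 1-center on a line is the midpoint of the two extreme points: leftmost at 18, rightmost at 76.
Optimal location = (18 + 76)/2 = 47; maximum distance = (76 − 18)/2 = 29.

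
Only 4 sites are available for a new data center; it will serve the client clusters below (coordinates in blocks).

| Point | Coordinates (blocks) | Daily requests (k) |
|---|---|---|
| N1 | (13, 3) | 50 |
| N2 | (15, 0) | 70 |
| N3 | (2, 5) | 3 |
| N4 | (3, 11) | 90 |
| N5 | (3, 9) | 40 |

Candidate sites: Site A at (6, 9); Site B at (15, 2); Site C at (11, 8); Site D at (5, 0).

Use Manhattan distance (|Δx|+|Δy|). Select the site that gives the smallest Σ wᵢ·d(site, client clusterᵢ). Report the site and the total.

Total weighted distance at each candidate:
  Site A (6, 9): total = 2504
  Site B (15, 2): total = 2988
  Site C (11, 8): total = 2576
  Site D (5, 0): total = 2884
Minimum is at Site A with total 2504 blocks.

Site A, total 2504 blocks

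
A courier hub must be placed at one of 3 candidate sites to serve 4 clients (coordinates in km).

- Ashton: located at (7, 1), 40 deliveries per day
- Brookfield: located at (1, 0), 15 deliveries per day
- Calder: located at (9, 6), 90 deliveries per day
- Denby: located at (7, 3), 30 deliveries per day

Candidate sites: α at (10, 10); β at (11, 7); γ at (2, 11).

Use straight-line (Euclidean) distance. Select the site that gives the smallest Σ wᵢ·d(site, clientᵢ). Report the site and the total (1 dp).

β, total 842.5 km

Total weighted distance at each candidate:
  α (10, 10): total = 1180.8
  β (11, 7): total = 842.5
  γ (2, 11): total = 1670.1
Minimum is at β with total 842.5 km.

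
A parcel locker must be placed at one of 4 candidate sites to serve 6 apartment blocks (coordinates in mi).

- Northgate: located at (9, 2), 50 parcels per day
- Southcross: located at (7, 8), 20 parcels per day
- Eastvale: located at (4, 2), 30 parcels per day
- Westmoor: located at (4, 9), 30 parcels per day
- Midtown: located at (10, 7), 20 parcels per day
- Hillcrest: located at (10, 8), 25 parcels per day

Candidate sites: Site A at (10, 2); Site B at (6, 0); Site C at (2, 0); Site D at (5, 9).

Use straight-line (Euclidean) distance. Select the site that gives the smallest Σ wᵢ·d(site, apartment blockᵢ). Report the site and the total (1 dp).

Site A, total 890.8 mi

Total weighted distance at each candidate:
  Site A (10, 2): total = 890.8
  Site B (6, 0): total = 1087.8
  Site C (2, 0): total = 1409.6
  Site D (5, 9): total = 925.1
Minimum is at Site A with total 890.8 mi.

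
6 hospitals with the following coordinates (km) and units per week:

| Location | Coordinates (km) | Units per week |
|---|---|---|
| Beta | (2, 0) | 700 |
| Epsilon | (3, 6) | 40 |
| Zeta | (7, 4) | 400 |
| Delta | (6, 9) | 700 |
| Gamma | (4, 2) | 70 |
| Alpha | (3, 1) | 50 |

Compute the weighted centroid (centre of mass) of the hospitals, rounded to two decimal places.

The minimiser of Σwᵢ‖p−pᵢ‖² is the weighted centroid p* = (Σwᵢpᵢ)/(Σwᵢ).
Σwᵢ = 1960.
Σwᵢxᵢ = 700·2 + 40·3 + 400·7 + 700·6 + 70·4 + 50·3 = 8950.
Σwᵢyᵢ = 700·0 + 40·6 + 400·4 + 700·9 + 70·2 + 50·1 = 8330.
x* = 8950/1960 = 4.57, y* = 8330/1960 = 4.25.

(4.57, 4.25)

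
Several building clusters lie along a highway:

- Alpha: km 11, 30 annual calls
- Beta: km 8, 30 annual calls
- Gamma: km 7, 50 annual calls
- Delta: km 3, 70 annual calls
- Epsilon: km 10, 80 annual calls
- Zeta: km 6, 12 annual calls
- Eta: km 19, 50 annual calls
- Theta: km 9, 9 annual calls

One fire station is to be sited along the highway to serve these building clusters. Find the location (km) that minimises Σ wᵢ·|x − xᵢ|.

x = 9

For a sum of weighted absolute distances on a line, the optimum is the weighted median (not the mean). Total weight W = 331; half-weight = 165.5.
Sort by position and accumulate weight:
  km 3 (Delta, w=70) → cum 70
  km 6 (Zeta, w=12) → cum 82
  km 7 (Gamma, w=50) → cum 132
  km 8 (Beta, w=30) → cum 162
  km 9 (Theta, w=9) → cum 171  ≥ 165.5 → median here
  km 10 (Epsilon, w=80) → cum 251
  km 11 (Alpha, w=30) → cum 281
  km 19 (Eta, w=50) → cum 331
Optimal location: km 9.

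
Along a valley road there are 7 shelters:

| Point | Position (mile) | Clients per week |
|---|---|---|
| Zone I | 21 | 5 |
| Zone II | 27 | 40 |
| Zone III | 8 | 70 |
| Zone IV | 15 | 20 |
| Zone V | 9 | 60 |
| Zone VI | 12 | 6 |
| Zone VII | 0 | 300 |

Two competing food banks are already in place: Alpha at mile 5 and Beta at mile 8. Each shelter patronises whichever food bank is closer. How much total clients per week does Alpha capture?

The indifferent point is the midpoint (5+8)/2 = 6.5; shelters left of it (closer to Alpha at 5) go to Alpha, those right go to Beta.
  Zone VII at 0 (w=300) → Alpha
  Zone III at 8 (w=70) → Beta
  Zone V at 9 (w=60) → Beta
  Zone VI at 12 (w=6) → Beta
  Zone IV at 15 (w=20) → Beta
  Zone I at 21 (w=5) → Beta
  Zone II at 27 (w=40) → Beta
Alpha captures 300; Beta captures 201.

300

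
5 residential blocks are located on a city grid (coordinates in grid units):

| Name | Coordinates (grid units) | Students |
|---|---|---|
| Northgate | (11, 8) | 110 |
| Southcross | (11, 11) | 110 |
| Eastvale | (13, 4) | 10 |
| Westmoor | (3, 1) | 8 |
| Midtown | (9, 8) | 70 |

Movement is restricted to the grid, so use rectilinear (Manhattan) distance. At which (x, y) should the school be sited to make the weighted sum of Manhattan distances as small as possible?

Manhattan distance separates: Σwᵢ(|x−xᵢ|+|y−yᵢ|) = Σwᵢ|x−xᵢ| + Σwᵢ|y−yᵢ|, so x and y are optimised independently as 1-D weighted medians.
Total weight W = 308; half = 154.
x-coordinate, sorted with cumulative weight:
  x=3 (Westmoor, w=8) cum 8
  x=9 (Midtown, w=70) cum 78
  x=11 (Northgate, w=110) cum 188  ← median
  x=11 (Southcross, w=110) cum 298
  x=13 (Eastvale, w=10) cum 308
⇒ x* = 11
y-coordinate, sorted with cumulative weight:
  y=1 (Westmoor, w=8) cum 8
  y=4 (Eastvale, w=10) cum 18
  y=8 (Northgate, w=110) cum 128
  y=8 (Midtown, w=70) cum 198  ← median
  y=11 (Southcross, w=110) cum 308
⇒ y* = 8

(11, 8)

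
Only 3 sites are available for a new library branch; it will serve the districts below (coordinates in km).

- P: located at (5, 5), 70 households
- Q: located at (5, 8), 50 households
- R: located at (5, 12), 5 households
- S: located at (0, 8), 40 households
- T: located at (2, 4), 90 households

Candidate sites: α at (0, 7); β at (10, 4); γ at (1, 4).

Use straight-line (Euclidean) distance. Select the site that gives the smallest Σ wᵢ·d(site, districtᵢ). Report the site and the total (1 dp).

Total weighted distance at each candidate:
  α (0, 7): total = 1031.8
  β (10, 4): total = 1875.1
  γ (1, 4): total = 871.1
Minimum is at γ with total 871.1 km.

γ, total 871.1 km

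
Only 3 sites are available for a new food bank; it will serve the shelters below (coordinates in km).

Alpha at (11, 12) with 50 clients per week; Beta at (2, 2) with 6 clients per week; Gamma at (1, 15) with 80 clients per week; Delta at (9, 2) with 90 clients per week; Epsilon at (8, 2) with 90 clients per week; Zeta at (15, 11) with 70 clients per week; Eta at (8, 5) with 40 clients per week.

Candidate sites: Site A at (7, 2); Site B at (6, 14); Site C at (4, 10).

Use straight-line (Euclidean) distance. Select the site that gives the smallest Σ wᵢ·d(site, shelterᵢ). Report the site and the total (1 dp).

Total weighted distance at each candidate:
  Site A (7, 2): total = 2953.3
  Site B (6, 14): total = 3994.1
  Site C (4, 10): total = 3563.3
Minimum is at Site A with total 2953.3 km.

Site A, total 2953.3 km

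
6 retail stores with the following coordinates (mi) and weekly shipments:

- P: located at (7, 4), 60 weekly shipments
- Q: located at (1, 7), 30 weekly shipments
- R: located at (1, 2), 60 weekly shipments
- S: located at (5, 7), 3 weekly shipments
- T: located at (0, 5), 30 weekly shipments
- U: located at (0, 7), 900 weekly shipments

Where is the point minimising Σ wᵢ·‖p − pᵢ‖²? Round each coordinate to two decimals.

(0.48, 6.50)

The minimiser of Σwᵢ‖p−pᵢ‖² is the weighted centroid p* = (Σwᵢpᵢ)/(Σwᵢ).
Σwᵢ = 1083.
Σwᵢxᵢ = 60·7 + 30·1 + 60·1 + 3·5 + 30·0 + 900·0 = 525.
Σwᵢyᵢ = 60·4 + 30·7 + 60·2 + 3·7 + 30·5 + 900·7 = 7041.
x* = 525/1083 = 0.48, y* = 7041/1083 = 6.50.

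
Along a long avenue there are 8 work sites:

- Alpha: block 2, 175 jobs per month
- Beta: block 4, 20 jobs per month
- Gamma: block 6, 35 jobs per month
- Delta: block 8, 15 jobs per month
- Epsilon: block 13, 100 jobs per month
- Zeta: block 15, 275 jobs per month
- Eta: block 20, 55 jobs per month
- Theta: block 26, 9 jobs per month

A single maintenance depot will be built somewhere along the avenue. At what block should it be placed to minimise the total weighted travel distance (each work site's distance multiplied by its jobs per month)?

x = 13

For a sum of weighted absolute distances on a line, the optimum is the weighted median (not the mean). Total weight W = 684; half-weight = 342.
Sort by position and accumulate weight:
  block 2 (Alpha, w=175) → cum 175
  block 4 (Beta, w=20) → cum 195
  block 6 (Gamma, w=35) → cum 230
  block 8 (Delta, w=15) → cum 245
  block 13 (Epsilon, w=100) → cum 345  ≥ 342 → median here
  block 15 (Zeta, w=275) → cum 620
  block 20 (Eta, w=55) → cum 675
  block 26 (Theta, w=9) → cum 684
Optimal location: block 13.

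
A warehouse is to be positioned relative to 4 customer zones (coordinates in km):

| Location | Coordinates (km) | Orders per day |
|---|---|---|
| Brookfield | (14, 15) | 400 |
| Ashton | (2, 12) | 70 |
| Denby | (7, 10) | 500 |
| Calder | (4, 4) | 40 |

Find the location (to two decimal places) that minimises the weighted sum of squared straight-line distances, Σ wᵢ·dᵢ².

(9.31, 11.88)

The minimiser of Σwᵢ‖p−pᵢ‖² is the weighted centroid p* = (Σwᵢpᵢ)/(Σwᵢ).
Σwᵢ = 1010.
Σwᵢxᵢ = 400·14 + 70·2 + 500·7 + 40·4 = 9400.
Σwᵢyᵢ = 400·15 + 70·12 + 500·10 + 40·4 = 12000.
x* = 9400/1010 = 9.31, y* = 12000/1010 = 11.88.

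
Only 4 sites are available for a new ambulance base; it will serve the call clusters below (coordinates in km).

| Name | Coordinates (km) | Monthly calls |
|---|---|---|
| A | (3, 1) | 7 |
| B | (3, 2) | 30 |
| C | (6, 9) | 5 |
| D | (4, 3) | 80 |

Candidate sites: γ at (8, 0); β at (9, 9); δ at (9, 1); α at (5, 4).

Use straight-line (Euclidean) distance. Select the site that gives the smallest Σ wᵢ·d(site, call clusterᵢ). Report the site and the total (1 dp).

Total weighted distance at each candidate:
  γ (8, 0): total = 643.3
  β (9, 9): total = 986.4
  δ (9, 1): total = 698.0
  α (5, 4): total = 248.7
Minimum is at α with total 248.7 km.

α, total 248.7 km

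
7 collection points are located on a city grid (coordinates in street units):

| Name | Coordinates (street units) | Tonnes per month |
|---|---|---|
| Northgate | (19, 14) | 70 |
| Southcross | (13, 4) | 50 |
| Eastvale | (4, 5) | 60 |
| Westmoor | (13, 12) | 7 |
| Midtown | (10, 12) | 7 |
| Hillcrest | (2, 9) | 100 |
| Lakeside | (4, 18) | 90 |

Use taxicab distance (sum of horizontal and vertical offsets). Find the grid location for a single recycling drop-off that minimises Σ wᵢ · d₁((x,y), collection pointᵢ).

(4, 9)

Manhattan distance separates: Σwᵢ(|x−xᵢ|+|y−yᵢ|) = Σwᵢ|x−xᵢ| + Σwᵢ|y−yᵢ|, so x and y are optimised independently as 1-D weighted medians.
Total weight W = 384; half = 192.
x-coordinate, sorted with cumulative weight:
  x=2 (Hillcrest, w=100) cum 100
  x=4 (Eastvale, w=60) cum 160
  x=4 (Lakeside, w=90) cum 250  ← median
  x=10 (Midtown, w=7) cum 257
  x=13 (Southcross, w=50) cum 307
  x=13 (Westmoor, w=7) cum 314
  x=19 (Northgate, w=70) cum 384
⇒ x* = 4
y-coordinate, sorted with cumulative weight:
  y=4 (Southcross, w=50) cum 50
  y=5 (Eastvale, w=60) cum 110
  y=9 (Hillcrest, w=100) cum 210  ← median
  y=12 (Westmoor, w=7) cum 217
  y=12 (Midtown, w=7) cum 224
  y=14 (Northgate, w=70) cum 294
  y=18 (Lakeside, w=90) cum 384
⇒ y* = 9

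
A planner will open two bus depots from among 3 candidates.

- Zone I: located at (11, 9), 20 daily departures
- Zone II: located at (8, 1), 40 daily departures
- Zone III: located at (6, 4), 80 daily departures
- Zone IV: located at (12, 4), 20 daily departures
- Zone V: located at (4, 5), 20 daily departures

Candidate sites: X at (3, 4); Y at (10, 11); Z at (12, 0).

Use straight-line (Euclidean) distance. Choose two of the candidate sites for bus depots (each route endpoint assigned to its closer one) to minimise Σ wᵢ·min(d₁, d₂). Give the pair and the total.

{X, Y}, total 691.8

Evaluate every pair (each demand assigned to the nearer of the two):
  {X, Y}: total = 691.8
  {X, Z}: total = 694.3
  {Y, Z}: total = 1036.2
Best pair: {X, Y} with total 691.8.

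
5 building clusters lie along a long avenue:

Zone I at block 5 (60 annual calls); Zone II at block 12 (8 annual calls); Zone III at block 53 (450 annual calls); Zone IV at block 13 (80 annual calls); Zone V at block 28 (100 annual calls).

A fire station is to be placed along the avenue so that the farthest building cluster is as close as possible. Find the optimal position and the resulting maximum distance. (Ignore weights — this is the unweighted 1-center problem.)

The 1-center on a line is the midpoint of the two extreme points: leftmost at 5, rightmost at 53.
Optimal location = (5 + 53)/2 = 29; maximum distance = (53 − 5)/2 = 24.

location 29, max distance 24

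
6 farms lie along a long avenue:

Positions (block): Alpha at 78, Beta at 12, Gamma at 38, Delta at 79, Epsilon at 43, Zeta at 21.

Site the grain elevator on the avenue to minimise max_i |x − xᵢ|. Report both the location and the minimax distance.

location 45.5, max distance 33.5

The 1-center on a line is the midpoint of the two extreme points: leftmost at 12, rightmost at 79.
Optimal location = (12 + 79)/2 = 45.5; maximum distance = (79 − 12)/2 = 33.5.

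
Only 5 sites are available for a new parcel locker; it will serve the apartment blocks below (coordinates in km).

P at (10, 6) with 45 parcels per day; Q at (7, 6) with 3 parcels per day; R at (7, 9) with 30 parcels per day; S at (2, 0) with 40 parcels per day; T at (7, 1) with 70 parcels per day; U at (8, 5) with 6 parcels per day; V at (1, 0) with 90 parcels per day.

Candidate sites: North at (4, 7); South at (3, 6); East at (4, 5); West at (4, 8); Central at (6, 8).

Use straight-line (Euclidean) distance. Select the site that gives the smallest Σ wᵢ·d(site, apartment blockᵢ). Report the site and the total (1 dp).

Total weighted distance at each candidate:
  North (4, 7): total = 1864.4
  South (3, 6): total = 1768.3
  East (4, 5): total = 1547.4
  West (4, 8): total = 2052.2
  Central (6, 8): total = 1973.8
Minimum is at East with total 1547.4 km.

East, total 1547.4 km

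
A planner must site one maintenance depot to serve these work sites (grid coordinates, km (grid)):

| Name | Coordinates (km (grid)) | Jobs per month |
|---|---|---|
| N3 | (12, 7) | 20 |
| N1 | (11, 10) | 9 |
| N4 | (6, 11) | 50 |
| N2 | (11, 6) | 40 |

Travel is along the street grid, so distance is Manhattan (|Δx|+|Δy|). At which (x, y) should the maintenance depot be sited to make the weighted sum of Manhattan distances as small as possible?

(11, 7)

Manhattan distance separates: Σwᵢ(|x−xᵢ|+|y−yᵢ|) = Σwᵢ|x−xᵢ| + Σwᵢ|y−yᵢ|, so x and y are optimised independently as 1-D weighted medians.
Total weight W = 119; half = 59.5.
x-coordinate, sorted with cumulative weight:
  x=6 (N4, w=50) cum 50
  x=11 (N1, w=9) cum 59
  x=11 (N2, w=40) cum 99  ← median
  x=12 (N3, w=20) cum 119
⇒ x* = 11
y-coordinate, sorted with cumulative weight:
  y=6 (N2, w=40) cum 40
  y=7 (N3, w=20) cum 60  ← median
  y=10 (N1, w=9) cum 69
  y=11 (N4, w=50) cum 119
⇒ y* = 7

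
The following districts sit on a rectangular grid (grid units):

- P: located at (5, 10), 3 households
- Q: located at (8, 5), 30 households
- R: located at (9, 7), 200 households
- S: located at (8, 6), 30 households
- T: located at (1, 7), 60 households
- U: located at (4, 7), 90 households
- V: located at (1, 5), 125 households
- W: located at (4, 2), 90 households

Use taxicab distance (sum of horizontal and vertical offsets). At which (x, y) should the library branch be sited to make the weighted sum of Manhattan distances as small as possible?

(4, 7)

Manhattan distance separates: Σwᵢ(|x−xᵢ|+|y−yᵢ|) = Σwᵢ|x−xᵢ| + Σwᵢ|y−yᵢ|, so x and y are optimised independently as 1-D weighted medians.
Total weight W = 628; half = 314.
x-coordinate, sorted with cumulative weight:
  x=1 (T, w=60) cum 60
  x=1 (V, w=125) cum 185
  x=4 (U, w=90) cum 275
  x=4 (W, w=90) cum 365  ← median
  x=5 (P, w=3) cum 368
  x=8 (Q, w=30) cum 398
  x=8 (S, w=30) cum 428
  x=9 (R, w=200) cum 628
⇒ x* = 4
y-coordinate, sorted with cumulative weight:
  y=2 (W, w=90) cum 90
  y=5 (Q, w=30) cum 120
  y=5 (V, w=125) cum 245
  y=6 (S, w=30) cum 275
  y=7 (R, w=200) cum 475  ← median
  y=7 (T, w=60) cum 535
  y=7 (U, w=90) cum 625
  y=10 (P, w=3) cum 628
⇒ y* = 7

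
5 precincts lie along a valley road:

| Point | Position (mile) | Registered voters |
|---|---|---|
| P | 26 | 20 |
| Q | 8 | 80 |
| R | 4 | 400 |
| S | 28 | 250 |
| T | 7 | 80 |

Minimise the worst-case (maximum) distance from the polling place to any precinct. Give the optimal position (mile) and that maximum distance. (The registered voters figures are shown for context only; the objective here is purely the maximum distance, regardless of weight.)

location 16, max distance 12

The 1-center on a line is the midpoint of the two extreme points: leftmost at 4, rightmost at 28.
Optimal location = (4 + 28)/2 = 16; maximum distance = (28 − 4)/2 = 12.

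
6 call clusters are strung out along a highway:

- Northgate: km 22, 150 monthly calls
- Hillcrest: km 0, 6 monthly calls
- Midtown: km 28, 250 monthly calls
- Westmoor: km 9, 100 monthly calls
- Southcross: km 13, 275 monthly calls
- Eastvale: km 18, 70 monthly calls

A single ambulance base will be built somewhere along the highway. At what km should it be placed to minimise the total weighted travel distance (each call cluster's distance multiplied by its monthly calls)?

x = 18

For a sum of weighted absolute distances on a line, the optimum is the weighted median (not the mean). Total weight W = 851; half-weight = 425.5.
Sort by position and accumulate weight:
  km 0 (Hillcrest, w=6) → cum 6
  km 9 (Westmoor, w=100) → cum 106
  km 13 (Southcross, w=275) → cum 381
  km 18 (Eastvale, w=70) → cum 451  ≥ 425.5 → median here
  km 22 (Northgate, w=150) → cum 601
  km 28 (Midtown, w=250) → cum 851
Optimal location: km 18.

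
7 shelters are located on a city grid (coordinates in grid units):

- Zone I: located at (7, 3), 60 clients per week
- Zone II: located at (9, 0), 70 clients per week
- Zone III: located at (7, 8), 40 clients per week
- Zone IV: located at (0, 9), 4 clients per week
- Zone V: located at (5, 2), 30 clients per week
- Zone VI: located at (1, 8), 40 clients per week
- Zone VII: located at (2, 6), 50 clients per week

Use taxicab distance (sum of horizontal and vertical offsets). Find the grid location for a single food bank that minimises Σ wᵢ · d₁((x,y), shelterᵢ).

Manhattan distance separates: Σwᵢ(|x−xᵢ|+|y−yᵢ|) = Σwᵢ|x−xᵢ| + Σwᵢ|y−yᵢ|, so x and y are optimised independently as 1-D weighted medians.
Total weight W = 294; half = 147.
x-coordinate, sorted with cumulative weight:
  x=0 (Zone IV, w=4) cum 4
  x=1 (Zone VI, w=40) cum 44
  x=2 (Zone VII, w=50) cum 94
  x=5 (Zone V, w=30) cum 124
  x=7 (Zone I, w=60) cum 184  ← median
  x=7 (Zone III, w=40) cum 224
  x=9 (Zone II, w=70) cum 294
⇒ x* = 7
y-coordinate, sorted with cumulative weight:
  y=0 (Zone II, w=70) cum 70
  y=2 (Zone V, w=30) cum 100
  y=3 (Zone I, w=60) cum 160  ← median
  y=6 (Zone VII, w=50) cum 210
  y=8 (Zone III, w=40) cum 250
  y=8 (Zone VI, w=40) cum 290
  y=9 (Zone IV, w=4) cum 294
⇒ y* = 3

(7, 3)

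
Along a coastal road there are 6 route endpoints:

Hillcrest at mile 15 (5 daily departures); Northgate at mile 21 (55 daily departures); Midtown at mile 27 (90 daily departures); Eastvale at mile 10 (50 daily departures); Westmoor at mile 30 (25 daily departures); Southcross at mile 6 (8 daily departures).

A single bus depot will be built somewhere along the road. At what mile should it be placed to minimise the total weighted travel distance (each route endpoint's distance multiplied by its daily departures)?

For a sum of weighted absolute distances on a line, the optimum is the weighted median (not the mean). Total weight W = 233; half-weight = 116.5.
Sort by position and accumulate weight:
  mile 6 (Southcross, w=8) → cum 8
  mile 10 (Eastvale, w=50) → cum 58
  mile 15 (Hillcrest, w=5) → cum 63
  mile 21 (Northgate, w=55) → cum 118  ≥ 116.5 → median here
  mile 27 (Midtown, w=90) → cum 208
  mile 30 (Westmoor, w=25) → cum 233
Optimal location: mile 21.

x = 21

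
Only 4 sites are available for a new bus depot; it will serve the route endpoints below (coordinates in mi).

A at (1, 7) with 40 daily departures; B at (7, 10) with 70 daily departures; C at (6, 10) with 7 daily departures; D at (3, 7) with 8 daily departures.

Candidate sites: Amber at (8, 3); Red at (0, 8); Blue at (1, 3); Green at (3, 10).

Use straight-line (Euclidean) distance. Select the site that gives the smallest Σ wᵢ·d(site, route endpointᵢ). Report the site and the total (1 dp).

Total weighted distance at each candidate:
  Amber (8, 3): total = 919.7
  Red (0, 8): total = 635.7
  Blue (1, 3): total = 901.4
  Green (3, 10): total = 469.2
Minimum is at Green with total 469.2 mi.

Green, total 469.2 mi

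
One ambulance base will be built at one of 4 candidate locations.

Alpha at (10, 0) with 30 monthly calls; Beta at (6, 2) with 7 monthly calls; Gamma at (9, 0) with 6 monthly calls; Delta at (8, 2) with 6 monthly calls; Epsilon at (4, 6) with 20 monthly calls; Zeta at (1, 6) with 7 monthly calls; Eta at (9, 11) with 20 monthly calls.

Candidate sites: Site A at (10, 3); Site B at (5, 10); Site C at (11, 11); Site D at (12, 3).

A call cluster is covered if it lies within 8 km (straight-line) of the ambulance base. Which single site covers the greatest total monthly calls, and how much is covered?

Site A, covering 69

Coverage radius r = 8 km; a point is covered iff (Δx)²+(Δy)² ≤ 8² = 64.
  Site A (10, 3): covers {Alpha, Beta, Gamma, Delta, Epsilon} → 69
  Site B (5, 10): covers {Epsilon, Zeta, Eta} → 47
  Site C (11, 11): covers {Eta} → 20
  Site D (12, 3): covers {Alpha, Beta, Gamma, Delta} → 49
Maximum coverage at Site A: 69 monthly calls.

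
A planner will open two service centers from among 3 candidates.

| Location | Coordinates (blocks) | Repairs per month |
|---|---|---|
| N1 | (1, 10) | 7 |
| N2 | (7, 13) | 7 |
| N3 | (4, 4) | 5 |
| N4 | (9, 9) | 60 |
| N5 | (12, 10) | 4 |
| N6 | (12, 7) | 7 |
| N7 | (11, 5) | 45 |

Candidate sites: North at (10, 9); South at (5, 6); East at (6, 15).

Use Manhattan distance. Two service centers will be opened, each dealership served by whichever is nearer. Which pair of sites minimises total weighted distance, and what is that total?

Evaluate every pair (each demand assigned to the nearer of the two):
  {North, South}: total = 445
  {North, East}: total = 471
  {South, East}: total = 927
Best pair: {North, South} with total 445.

{North, South}, total 445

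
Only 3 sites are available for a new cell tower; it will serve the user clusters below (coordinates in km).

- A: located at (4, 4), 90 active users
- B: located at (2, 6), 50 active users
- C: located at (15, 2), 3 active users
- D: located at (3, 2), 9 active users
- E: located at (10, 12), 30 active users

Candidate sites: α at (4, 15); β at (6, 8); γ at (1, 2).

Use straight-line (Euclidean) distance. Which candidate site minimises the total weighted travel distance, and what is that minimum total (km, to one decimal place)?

Total weighted distance at each candidate:
  α (4, 15): total = 1820.7
  β (6, 8): total = 888.6
  γ (1, 2): total = 994.3
Minimum is at β with total 888.6 km.

β, total 888.6 km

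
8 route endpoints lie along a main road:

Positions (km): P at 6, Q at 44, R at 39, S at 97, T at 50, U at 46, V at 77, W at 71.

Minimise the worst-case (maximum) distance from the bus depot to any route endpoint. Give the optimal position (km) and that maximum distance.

The 1-center on a line is the midpoint of the two extreme points: leftmost at 6, rightmost at 97.
Optimal location = (6 + 97)/2 = 51.5; maximum distance = (97 − 6)/2 = 45.5.

location 51.5, max distance 45.5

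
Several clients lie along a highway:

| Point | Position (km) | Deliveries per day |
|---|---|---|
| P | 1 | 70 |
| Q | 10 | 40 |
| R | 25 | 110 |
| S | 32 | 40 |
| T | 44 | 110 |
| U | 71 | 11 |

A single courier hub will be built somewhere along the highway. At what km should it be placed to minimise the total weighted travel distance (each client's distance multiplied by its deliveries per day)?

x = 25

For a sum of weighted absolute distances on a line, the optimum is the weighted median (not the mean). Total weight W = 381; half-weight = 190.5.
Sort by position and accumulate weight:
  km 1 (P, w=70) → cum 70
  km 10 (Q, w=40) → cum 110
  km 25 (R, w=110) → cum 220  ≥ 190.5 → median here
  km 32 (S, w=40) → cum 260
  km 44 (T, w=110) → cum 370
  km 71 (U, w=11) → cum 381
Optimal location: km 25.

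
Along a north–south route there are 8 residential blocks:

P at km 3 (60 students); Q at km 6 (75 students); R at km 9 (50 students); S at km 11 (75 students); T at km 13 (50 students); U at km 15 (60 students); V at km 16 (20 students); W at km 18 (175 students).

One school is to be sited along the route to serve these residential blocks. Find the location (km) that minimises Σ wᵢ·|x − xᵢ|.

For a sum of weighted absolute distances on a line, the optimum is the weighted median (not the mean). Total weight W = 565; half-weight = 282.5.
Sort by position and accumulate weight:
  km 3 (P, w=60) → cum 60
  km 6 (Q, w=75) → cum 135
  km 9 (R, w=50) → cum 185
  km 11 (S, w=75) → cum 260
  km 13 (T, w=50) → cum 310  ≥ 282.5 → median here
  km 15 (U, w=60) → cum 370
  km 16 (V, w=20) → cum 390
  km 18 (W, w=175) → cum 565
Optimal location: km 13.

x = 13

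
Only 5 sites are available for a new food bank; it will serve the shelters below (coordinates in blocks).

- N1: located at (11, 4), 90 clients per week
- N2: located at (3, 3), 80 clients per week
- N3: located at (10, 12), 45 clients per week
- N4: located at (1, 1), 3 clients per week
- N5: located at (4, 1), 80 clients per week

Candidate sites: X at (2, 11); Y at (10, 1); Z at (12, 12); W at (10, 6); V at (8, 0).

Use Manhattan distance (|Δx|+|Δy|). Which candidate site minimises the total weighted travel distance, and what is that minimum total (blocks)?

Y, total 2082 blocks

Total weighted distance at each candidate:
  X (2, 11): total = 3558
  Y (10, 1): total = 2082
  Z (12, 12): total = 3926
  W (10, 6): total = 2262
  V (8, 0): total = 2324
Minimum is at Y with total 2082 blocks.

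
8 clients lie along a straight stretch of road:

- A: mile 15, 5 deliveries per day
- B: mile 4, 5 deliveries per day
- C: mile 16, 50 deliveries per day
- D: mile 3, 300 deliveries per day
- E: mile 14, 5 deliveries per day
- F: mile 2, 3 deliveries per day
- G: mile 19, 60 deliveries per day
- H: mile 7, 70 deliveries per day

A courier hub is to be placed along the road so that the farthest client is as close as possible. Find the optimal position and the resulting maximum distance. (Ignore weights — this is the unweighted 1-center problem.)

location 10.5, max distance 8.5

The 1-center on a line is the midpoint of the two extreme points: leftmost at 2, rightmost at 19.
Optimal location = (2 + 19)/2 = 10.5; maximum distance = (19 − 2)/2 = 8.5.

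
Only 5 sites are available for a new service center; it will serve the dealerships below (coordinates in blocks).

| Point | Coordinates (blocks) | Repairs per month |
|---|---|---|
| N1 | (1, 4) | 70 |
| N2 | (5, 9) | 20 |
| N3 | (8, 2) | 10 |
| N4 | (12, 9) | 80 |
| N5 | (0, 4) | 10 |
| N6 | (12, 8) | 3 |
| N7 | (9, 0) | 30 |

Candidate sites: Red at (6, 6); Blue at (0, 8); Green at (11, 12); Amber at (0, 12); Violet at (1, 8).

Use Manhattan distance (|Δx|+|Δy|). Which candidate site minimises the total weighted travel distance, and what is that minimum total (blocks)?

Red, total 1724 blocks

Total weighted distance at each candidate:
  Red (6, 6): total = 1724
  Blue (0, 8): total = 2236
  Green (11, 12): total = 2515
  Amber (0, 12): total = 2928
  Violet (1, 8): total = 2033
Minimum is at Red with total 1724 blocks.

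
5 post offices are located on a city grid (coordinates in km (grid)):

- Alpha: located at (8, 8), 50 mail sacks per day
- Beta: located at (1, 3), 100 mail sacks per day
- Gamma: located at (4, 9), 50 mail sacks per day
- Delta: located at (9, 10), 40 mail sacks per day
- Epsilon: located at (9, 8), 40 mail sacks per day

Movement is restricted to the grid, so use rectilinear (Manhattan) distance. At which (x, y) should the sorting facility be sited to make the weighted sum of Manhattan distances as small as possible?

(4, 8)

Manhattan distance separates: Σwᵢ(|x−xᵢ|+|y−yᵢ|) = Σwᵢ|x−xᵢ| + Σwᵢ|y−yᵢ|, so x and y are optimised independently as 1-D weighted medians.
Total weight W = 280; half = 140.
x-coordinate, sorted with cumulative weight:
  x=1 (Beta, w=100) cum 100
  x=4 (Gamma, w=50) cum 150  ← median
  x=8 (Alpha, w=50) cum 200
  x=9 (Delta, w=40) cum 240
  x=9 (Epsilon, w=40) cum 280
⇒ x* = 4
y-coordinate, sorted with cumulative weight:
  y=3 (Beta, w=100) cum 100
  y=8 (Alpha, w=50) cum 150  ← median
  y=8 (Epsilon, w=40) cum 190
  y=9 (Gamma, w=50) cum 240
  y=10 (Delta, w=40) cum 280
⇒ y* = 8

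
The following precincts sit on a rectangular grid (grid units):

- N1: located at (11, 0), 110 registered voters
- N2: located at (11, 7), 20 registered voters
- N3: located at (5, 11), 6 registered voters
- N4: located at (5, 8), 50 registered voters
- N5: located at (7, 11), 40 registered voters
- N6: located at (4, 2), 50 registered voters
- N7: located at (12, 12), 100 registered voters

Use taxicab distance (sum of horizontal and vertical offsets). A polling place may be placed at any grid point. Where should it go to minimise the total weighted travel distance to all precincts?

Manhattan distance separates: Σwᵢ(|x−xᵢ|+|y−yᵢ|) = Σwᵢ|x−xᵢ| + Σwᵢ|y−yᵢ|, so x and y are optimised independently as 1-D weighted medians.
Total weight W = 376; half = 188.
x-coordinate, sorted with cumulative weight:
  x=4 (N6, w=50) cum 50
  x=5 (N3, w=6) cum 56
  x=5 (N4, w=50) cum 106
  x=7 (N5, w=40) cum 146
  x=11 (N1, w=110) cum 256  ← median
  x=11 (N2, w=20) cum 276
  x=12 (N7, w=100) cum 376
⇒ x* = 11
y-coordinate, sorted with cumulative weight:
  y=0 (N1, w=110) cum 110
  y=2 (N6, w=50) cum 160
  y=7 (N2, w=20) cum 180
  y=8 (N4, w=50) cum 230  ← median
  y=11 (N3, w=6) cum 236
  y=11 (N5, w=40) cum 276
  y=12 (N7, w=100) cum 376
⇒ y* = 8

(11, 8)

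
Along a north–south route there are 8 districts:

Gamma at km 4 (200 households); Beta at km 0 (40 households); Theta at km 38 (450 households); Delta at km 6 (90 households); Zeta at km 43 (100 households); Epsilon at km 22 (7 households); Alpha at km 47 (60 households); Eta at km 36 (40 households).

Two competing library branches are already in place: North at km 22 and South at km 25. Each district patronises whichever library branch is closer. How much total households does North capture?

337

The indifferent point is the midpoint (22+25)/2 = 23.5; districts left of it (closer to North at 22) go to North, those right go to South.
  Beta at 0 (w=40) → North
  Gamma at 4 (w=200) → North
  Delta at 6 (w=90) → North
  Epsilon at 22 (w=7) → North
  Eta at 36 (w=40) → South
  Theta at 38 (w=450) → South
  Zeta at 43 (w=100) → South
  Alpha at 47 (w=60) → South
North captures 337; South captures 650.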